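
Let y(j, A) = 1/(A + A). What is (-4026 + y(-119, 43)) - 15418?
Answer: -1672183/86 ≈ -19444.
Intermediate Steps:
y(j, A) = 1/(2*A)
(-4026 + y(-119, 43)) - 15418 = (-4026 + (½)/43) - 15418 = (-4026 + (½)*(1/43)) - 15418 = (-4026 + 1/86) - 15418 = -346235/86 - 15418 = -1672183/86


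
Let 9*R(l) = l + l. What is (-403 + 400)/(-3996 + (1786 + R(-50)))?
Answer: 27/19990 ≈ 0.0013507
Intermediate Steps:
R(l) = 2*l/9 (R(l) = (l + l)/9 = (2*l)/9 = 2*l/9)
(-403 + 400)/(-3996 + (1786 + R(-50))) = (-403 + 400)/(-3996 + (1786 + (2/9)*(-50))) = -3/(-3996 + (1786 - 100/9)) = -3/(-3996 + 15974/9) = -3/(-19990/9) = -3*(-9/19990) = 27/19990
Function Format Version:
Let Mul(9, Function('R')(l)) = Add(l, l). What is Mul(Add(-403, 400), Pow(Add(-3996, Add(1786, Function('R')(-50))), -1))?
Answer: Rational(27, 19990) ≈ 0.0013507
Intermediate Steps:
Function('R')(l) = Mul(Rational(2, 9), l) (Function('R')(l) = Mul(Rational(1, 9), Add(l, l)) = Mul(Rational(1, 9), Mul(2, l)) = Mul(Rational(2, 9), l))
Mul(Add(-403, 400), Pow(Add(-3996, Add(1786, Function('R')(-50))), -1)) = Mul(Add(-403, 400), Pow(Add(-3996, Add(1786, Mul(Rational(2, 9), -50))), -1)) = Mul(-3, Pow(Add(-3996, Add(1786, Rational(-100, 9))), -1)) = Mul(-3, Pow(Add(-3996, Rational(15974, 9)), -1)) = Mul(-3, Pow(Rational(-19990, 9), -1)) = Mul(-3, Rational(-9, 19990)) = Rational(27, 19990)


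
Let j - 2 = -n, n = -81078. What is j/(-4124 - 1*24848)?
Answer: -20270/7243 ≈ -2.7986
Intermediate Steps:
j = 81080 (j = 2 - 1*(-81078) = 2 + 81078 = 81080)
j/(-4124 - 1*24848) = 81080/(-4124 - 1*24848) = 81080/(-4124 - 24848) = 81080/(-28972) = 81080*(-1/28972) = -20270/7243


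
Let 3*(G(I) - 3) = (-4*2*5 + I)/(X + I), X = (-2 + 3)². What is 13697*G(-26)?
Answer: 1328609/25 ≈ 53144.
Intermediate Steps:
X = 1 (X = 1² = 1)
G(I) = 3 + (-40 + I)/(3*(1 + I)) (G(I) = 3 + ((-4*2*5 + I)/(1 + I))/3 = 3 + ((-8*5 + I)/(1 + I))/3 = 3 + ((-40 + I)/(1 + I))/3 = 3 + (-40 + I)/(3*(1 + I)))
13697*G(-26) = 13697*((-31 + 10*(-26))/(3*(1 - 26))) = 13697*((⅓)*(-31 - 260)/(-25)) = 13697*((⅓)*(-1/25)*(-291)) = 13697*(97/25) = 1328609/25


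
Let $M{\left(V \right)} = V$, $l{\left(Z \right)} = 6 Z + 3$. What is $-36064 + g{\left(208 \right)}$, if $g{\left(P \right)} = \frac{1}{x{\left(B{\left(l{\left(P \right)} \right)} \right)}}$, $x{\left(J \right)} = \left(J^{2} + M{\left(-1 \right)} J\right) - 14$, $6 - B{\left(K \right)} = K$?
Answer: $- \frac{55944496383}{1551256} \approx -36064.0$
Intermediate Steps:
$l{\left(Z \right)} = 3 + 6 Z$
$B{\left(K \right)} = 6 - K$
$x{\left(J \right)} = -14 + J^{2} - J$ ($x{\left(J \right)} = \left(J^{2} - J\right) - 14 = -14 + J^{2} - J$)
$g{\left(P \right)} = \frac{1}{-17 + \left(3 - 6 P\right)^{2} + 6 P}$ ($g{\left(P \right)} = \frac{1}{-14 + \left(6 - \left(3 + 6 P\right)\right)^{2} - \left(6 - \left(3 + 6 P\right)\right)} = \frac{1}{-14 + \left(3 - 6 P\right)^{2} - \left(3 - 6 P\right)} = \frac{1}{-14 + \left(3 - 6 P\right)^{2} + \left(-3 + 6 P\right)} = \frac{1}{-17 + \left(3 - 6 P\right)^{2} + 6 P}$)
$-36064 + g{\left(208 \right)} = -36064 + \frac{1}{2 \left(-4 - 3120 + 18 \cdot 208^{2}\right)} = -36064 + \frac{1}{2 \left(-4 - 3120 + 18 \cdot 43264\right)} = -36064 + \frac{1}{2 \left(-4 - 3120 + 778752\right)} = -36064 + \frac{1}{2 \cdot 775628} = -36064 + \frac{1}{2} \cdot \frac{1}{775628} = -36064 + \frac{1}{1551256} = - \frac{55944496383}{1551256}$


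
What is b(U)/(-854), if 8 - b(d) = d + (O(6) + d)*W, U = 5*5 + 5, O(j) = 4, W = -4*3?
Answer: -193/427 ≈ -0.45199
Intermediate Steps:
W = -12
U = 30 (U = 25 + 5 = 30)
b(d) = 56 + 11*d (b(d) = 8 - (d + (4 + d)*(-12)) = 8 - (d + (-48 - 12*d)) = 8 - (-48 - 11*d) = 8 + (48 + 11*d) = 56 + 11*d)
b(U)/(-854) = (56 + 11*30)/(-854) = -(56 + 330)/854 = -1/854*386 = -193/427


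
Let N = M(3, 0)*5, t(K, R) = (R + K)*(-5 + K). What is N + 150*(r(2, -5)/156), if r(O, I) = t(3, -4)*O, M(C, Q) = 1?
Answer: 115/13 ≈ 8.8462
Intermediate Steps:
t(K, R) = (-5 + K)*(K + R) (t(K, R) = (K + R)*(-5 + K) = (-5 + K)*(K + R))
r(O, I) = 2*O (r(O, I) = (3² - 5*3 - 5*(-4) + 3*(-4))*O = (9 - 15 + 20 - 12)*O = 2*O)
N = 5 (N = 1*5 = 5)
N + 150*(r(2, -5)/156) = 5 + 150*((2*2)/156) = 5 + 150*(4*(1/156)) = 5 + 150*(1/39) = 5 + 50/13 = 115/13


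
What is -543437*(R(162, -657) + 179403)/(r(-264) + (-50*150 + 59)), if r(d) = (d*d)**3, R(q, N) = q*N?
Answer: -39654054453/338550579258095 ≈ -0.00011713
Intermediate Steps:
R(q, N) = N*q
r(d) = d**6 (r(d) = (d**2)**3 = d**6)
-543437*(R(162, -657) + 179403)/(r(-264) + (-50*150 + 59)) = -543437*(-657*162 + 179403)/((-264)**6 + (-50*150 + 59)) = -543437*(-106434 + 179403)/(338550579265536 + (-7500 + 59)) = -543437*72969/(338550579265536 - 7441) = -543437/(338550579258095*(1/72969)) = -543437/338550579258095/72969 = -543437*72969/338550579258095 = -39654054453/338550579258095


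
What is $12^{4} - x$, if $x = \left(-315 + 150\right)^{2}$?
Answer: $-6489$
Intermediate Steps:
$x = 27225$ ($x = \left(-165\right)^{2} = 27225$)
$12^{4} - x = 12^{4} - 27225 = 20736 - 27225 = -6489$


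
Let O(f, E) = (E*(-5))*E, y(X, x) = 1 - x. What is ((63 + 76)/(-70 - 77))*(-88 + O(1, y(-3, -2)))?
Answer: 2641/21 ≈ 125.76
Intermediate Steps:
O(f, E) = -5*E² (O(f, E) = (-5*E)*E = -5*E²)
((63 + 76)/(-70 - 77))*(-88 + O(1, y(-3, -2))) = ((63 + 76)/(-70 - 77))*(-88 - 5*(1 - 1*(-2))²) = (139/(-147))*(-88 - 5*(1 + 2)²) = (139*(-1/147))*(-88 - 5*3²) = -139*(-88 - 5*9)/147 = -139*(-88 - 45)/147 = -139/147*(-133) = 2641/21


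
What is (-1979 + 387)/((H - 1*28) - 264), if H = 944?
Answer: -398/163 ≈ -2.4417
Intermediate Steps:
(-1979 + 387)/((H - 1*28) - 264) = (-1979 + 387)/((944 - 1*28) - 264) = -1592/((944 - 28) - 264) = -1592/(916 - 264) = -1592/652 = -1592*1/652 = -398/163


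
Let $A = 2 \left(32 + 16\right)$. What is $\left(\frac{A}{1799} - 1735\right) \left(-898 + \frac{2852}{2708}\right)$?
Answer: $\frac{1895276815377}{1217923} \approx 1.5562 \cdot 10^{6}$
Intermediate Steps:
$A = 96$ ($A = 2 \cdot 48 = 96$)
$\left(\frac{A}{1799} - 1735\right) \left(-898 + \frac{2852}{2708}\right) = \left(\frac{96}{1799} - 1735\right) \left(-898 + \frac{2852}{2708}\right) = \left(96 \cdot \frac{1}{1799} - 1735\right) \left(-898 + 2852 \cdot \frac{1}{2708}\right) = \left(\frac{96}{1799} - 1735\right) \left(-898 + \frac{713}{677}\right) = \left(- \frac{3121169}{1799}\right) \left(- \frac{607233}{677}\right) = \frac{1895276815377}{1217923}$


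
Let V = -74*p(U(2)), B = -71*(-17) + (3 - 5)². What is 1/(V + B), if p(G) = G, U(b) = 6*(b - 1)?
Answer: 1/767 ≈ 0.0013038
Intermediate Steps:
U(b) = -6 + 6*b (U(b) = 6*(-1 + b) = -6 + 6*b)
B = 1211 (B = 1207 + (-2)² = 1207 + 4 = 1211)
V = -444 (V = -74*(-6 + 6*2) = -74*(-6 + 12) = -74*6 = -444)
1/(V + B) = 1/(-444 + 1211) = 1/767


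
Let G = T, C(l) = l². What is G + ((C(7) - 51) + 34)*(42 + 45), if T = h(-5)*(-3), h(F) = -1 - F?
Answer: 2772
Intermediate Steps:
T = -12 (T = (-1 - 1*(-5))*(-3) = (-1 + 5)*(-3) = 4*(-3) = -12)
G = -12
G + ((C(7) - 51) + 34)*(42 + 45) = -12 + ((7² - 51) + 34)*(42 + 45) = -12 + ((49 - 51) + 34)*87 = -12 + (-2 + 34)*87 = -12 + 32*87 = -12 + 2784 = 2772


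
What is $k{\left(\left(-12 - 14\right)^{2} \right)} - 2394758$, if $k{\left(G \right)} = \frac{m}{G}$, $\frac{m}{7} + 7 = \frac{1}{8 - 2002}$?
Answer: $- \frac{3227999775265}{1347944} \approx -2.3948 \cdot 10^{6}$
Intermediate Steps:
$m = - \frac{97713}{1994}$ ($m = -49 + \frac{7}{8 - 2002} = -49 + \frac{7}{-1994} = -49 + 7 \left(- \frac{1}{1994}\right) = -49 - \frac{7}{1994} = - \frac{97713}{1994} \approx -49.004$)
$k{\left(G \right)} = - \frac{97713}{1994 G}$
$k{\left(\left(-12 - 14\right)^{2} \right)} - 2394758 = - \frac{97713}{1994 \left(-12 - 14\right)^{2}} - 2394758 = - \frac{97713}{1994 \left(-26\right)^{2}} - 2394758 = - \frac{97713}{1994 \cdot 676} - 2394758 = \left(- \frac{97713}{1994}\right) \frac{1}{676} - 2394758 = - \frac{97713}{1347944} - 2394758 = - \frac{3227999775265}{1347944}$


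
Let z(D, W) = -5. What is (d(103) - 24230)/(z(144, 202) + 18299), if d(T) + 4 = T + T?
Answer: -12014/9147 ≈ -1.3134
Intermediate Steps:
d(T) = -4 + 2*T (d(T) = -4 + (T + T) = -4 + 2*T)
(d(103) - 24230)/(z(144, 202) + 18299) = ((-4 + 2*103) - 24230)/(-5 + 18299) = ((-4 + 206) - 24230)/18294 = (202 - 24230)*(1/18294) = -24028*1/18294 = -12014/9147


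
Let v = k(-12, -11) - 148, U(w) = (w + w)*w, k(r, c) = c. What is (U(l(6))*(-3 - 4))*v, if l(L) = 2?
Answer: 8904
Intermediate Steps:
U(w) = 2*w**2 (U(w) = (2*w)*w = 2*w**2)
v = -159 (v = -11 - 148 = -159)
(U(l(6))*(-3 - 4))*v = ((2*2**2)*(-3 - 4))*(-159) = ((2*4)*(-7))*(-159) = (8*(-7))*(-159) = -56*(-159) = 8904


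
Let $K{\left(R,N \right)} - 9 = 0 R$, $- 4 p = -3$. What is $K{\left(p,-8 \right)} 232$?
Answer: $2088$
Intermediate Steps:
$p = \frac{3}{4}$ ($p = \left(- \frac{1}{4}\right) \left(-3\right) = \frac{3}{4} \approx 0.75$)
$K{\left(R,N \right)} = 9$ ($K{\left(R,N \right)} = 9 + 0 R = 9 + 0 = 9$)
$K{\left(p,-8 \right)} 232 = 9 \cdot 232 = 2088$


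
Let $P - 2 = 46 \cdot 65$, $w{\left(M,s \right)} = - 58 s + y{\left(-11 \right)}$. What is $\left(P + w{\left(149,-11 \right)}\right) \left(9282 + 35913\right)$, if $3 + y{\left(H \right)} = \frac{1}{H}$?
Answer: $\frac{1803099720}{11} \approx 1.6392 \cdot 10^{8}$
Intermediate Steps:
$y{\left(H \right)} = -3 + \frac{1}{H}$
$w{\left(M,s \right)} = - \frac{34}{11} - 58 s$ ($w{\left(M,s \right)} = - 58 s - \left(3 - \frac{1}{-11}\right) = - 58 s - \frac{34}{11} = - \frac{34}{11} - 58 s$)
$P = 2992$ ($P = 2 + 46 \cdot 65 = 2 + 2990 = 2992$)
$\left(P + w{\left(149,-11 \right)}\right) \left(9282 + 35913\right) = \left(2992 - - \frac{6984}{11}\right) \left(9282 + 35913\right) = \left(2992 + \left(- \frac{34}{11} + 638\right)\right) 45195 = \left(2992 + \frac{6984}{11}\right) 45195 = \frac{39896}{11} \cdot 45195 = \frac{1803099720}{11}$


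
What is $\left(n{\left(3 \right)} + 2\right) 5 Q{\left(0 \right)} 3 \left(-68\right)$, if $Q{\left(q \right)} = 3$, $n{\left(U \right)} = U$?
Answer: $-15300$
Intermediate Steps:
$\left(n{\left(3 \right)} + 2\right) 5 Q{\left(0 \right)} 3 \left(-68\right) = \left(3 + 2\right) 5 \cdot 3 \cdot 3 \left(-68\right) = 5 \cdot 5 \cdot 3 \left(-204\right) = 25 \cdot 3 \left(-204\right) = 75 \left(-204\right) = -15300$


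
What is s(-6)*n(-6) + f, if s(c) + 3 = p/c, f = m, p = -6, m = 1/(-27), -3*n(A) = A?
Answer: -109/27 ≈ -4.0370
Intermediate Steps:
n(A) = -A/3
m = -1/27 ≈ -0.037037
f = -1/27 ≈ -0.037037
s(c) = -3 - 6/c
s(-6)*n(-6) + f = (-3 - 6/(-6))*(-⅓*(-6)) - 1/27 = (-3 - 6*(-⅙))*2 - 1/27 = (-3 + 1)*2 - 1/27 = -2*2 - 1/27 = -4 - 1/27 = -109/27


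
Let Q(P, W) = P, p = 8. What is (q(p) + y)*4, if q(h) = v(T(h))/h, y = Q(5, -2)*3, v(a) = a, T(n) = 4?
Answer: 62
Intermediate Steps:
y = 15 (y = 5*3 = 15)
q(h) = 4/h
(q(p) + y)*4 = (4/8 + 15)*4 = (4*(⅛) + 15)*4 = (½ + 15)*4 = (31/2)*4 = 62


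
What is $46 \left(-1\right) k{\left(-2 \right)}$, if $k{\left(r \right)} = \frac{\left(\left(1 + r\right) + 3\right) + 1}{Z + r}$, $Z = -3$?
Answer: $\frac{138}{5} \approx 27.6$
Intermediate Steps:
$k{\left(r \right)} = \frac{5 + r}{-3 + r}$ ($k{\left(r \right)} = \frac{\left(\left(1 + r\right) + 3\right) + 1}{-3 + r} = \frac{\left(4 + r\right) + 1}{-3 + r} = \frac{5 + r}{-3 + r}$)
$46 \left(-1\right) k{\left(-2 \right)} = 46 \left(-1\right) \frac{5 - 2}{-3 - 2} = - 46 \frac{1}{-5} \cdot 3 = - 46 \left(\left(- \frac{1}{5}\right) 3\right) = \left(-46\right) \left(- \frac{3}{5}\right) = \frac{138}{5}$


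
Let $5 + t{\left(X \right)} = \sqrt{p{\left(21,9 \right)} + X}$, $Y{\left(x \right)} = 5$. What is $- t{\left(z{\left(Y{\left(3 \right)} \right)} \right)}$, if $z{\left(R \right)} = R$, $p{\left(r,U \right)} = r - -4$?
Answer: $5 - \sqrt{30} \approx -0.47723$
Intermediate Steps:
$p{\left(r,U \right)} = 4 + r$ ($p{\left(r,U \right)} = r + 4 = 4 + r$)
$t{\left(X \right)} = -5 + \sqrt{25 + X}$ ($t{\left(X \right)} = -5 + \sqrt{\left(4 + 21\right) + X} = -5 + \sqrt{25 + X}$)
$- t{\left(z{\left(Y{\left(3 \right)} \right)} \right)} = - (-5 + \sqrt{25 + 5}) = - (-5 + \sqrt{30}) = 5 - \sqrt{30}$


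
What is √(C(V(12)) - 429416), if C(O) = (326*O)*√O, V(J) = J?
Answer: 2*√(-107354 + 1956*√3) ≈ 644.88*I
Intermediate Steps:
C(O) = 326*O^(3/2)
√(C(V(12)) - 429416) = √(326*12^(3/2) - 429416) = √(326*(24*√3) - 429416) = √(7824*√3 - 429416) = √(-429416 + 7824*√3)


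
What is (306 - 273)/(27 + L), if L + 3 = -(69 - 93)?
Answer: 11/16 ≈ 0.68750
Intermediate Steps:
L = 21 (L = -3 - (69 - 93) = -3 - 1*(-24) = -3 + 24 = 21)
(306 - 273)/(27 + L) = (306 - 273)/(27 + 21) = 33/48 = 33*(1/48) = 11/16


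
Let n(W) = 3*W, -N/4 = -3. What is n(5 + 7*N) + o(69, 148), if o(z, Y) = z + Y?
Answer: 484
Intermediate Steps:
N = 12 (N = -4*(-3) = 12)
o(z, Y) = Y + z
n(5 + 7*N) + o(69, 148) = 3*(5 + 7*12) + (148 + 69) = 3*(5 + 84) + 217 = 3*89 + 217 = 267 + 217 = 484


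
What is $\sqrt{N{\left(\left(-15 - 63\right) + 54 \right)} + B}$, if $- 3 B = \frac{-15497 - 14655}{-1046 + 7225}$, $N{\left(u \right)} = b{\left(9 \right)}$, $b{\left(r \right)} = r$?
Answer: $\frac{\sqrt{3651510945}}{18537} \approx 3.2598$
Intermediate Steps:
$N{\left(u \right)} = 9$
$B = \frac{30152}{18537}$ ($B = - \frac{\left(-15497 - 14655\right) \frac{1}{-1046 + 7225}}{3} = - \frac{\left(-15497 - 14655\right) \frac{1}{6179}}{3} = - \frac{\left(-30152\right) \frac{1}{6179}}{3} = \left(- \frac{1}{3}\right) \left(- \frac{30152}{6179}\right) = \frac{30152}{18537} \approx 1.6266$)
$\sqrt{N{\left(\left(-15 - 63\right) + 54 \right)} + B} = \sqrt{9 + \frac{30152}{18537}} = \sqrt{\frac{196985}{18537}} = \frac{\sqrt{3651510945}}{18537}$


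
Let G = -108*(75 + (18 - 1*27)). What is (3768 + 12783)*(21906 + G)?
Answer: 244590678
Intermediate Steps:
G = -7128 (G = -108*(75 + (18 - 27)) = -108*(75 - 9) = -108*66 = -7128)
(3768 + 12783)*(21906 + G) = (3768 + 12783)*(21906 - 7128) = 16551*14778 = 244590678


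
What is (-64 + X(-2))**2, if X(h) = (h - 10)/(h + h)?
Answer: 3721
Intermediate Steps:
X(h) = (-10 + h)/(2*h) (X(h) = (-10 + h)/((2*h)) = (-10 + h)*(1/(2*h)) = (-10 + h)/(2*h))
(-64 + X(-2))**2 = (-64 + (1/2)*(-10 - 2)/(-2))**2 = (-64 + (1/2)*(-1/2)*(-12))**2 = (-64 + 3)**2 = (-61)**2 = 3721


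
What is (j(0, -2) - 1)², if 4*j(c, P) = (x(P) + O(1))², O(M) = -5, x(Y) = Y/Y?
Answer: 9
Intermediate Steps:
x(Y) = 1
j(c, P) = 4 (j(c, P) = (1 - 5)²/4 = (¼)*(-4)² = (¼)*16 = 4)
(j(0, -2) - 1)² = (4 - 1)² = 3² = 9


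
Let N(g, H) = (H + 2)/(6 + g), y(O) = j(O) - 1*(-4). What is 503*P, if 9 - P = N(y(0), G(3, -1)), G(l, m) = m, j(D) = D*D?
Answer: 44767/10 ≈ 4476.7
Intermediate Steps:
j(D) = D²
y(O) = 4 + O² (y(O) = O² - 1*(-4) = O² + 4 = 4 + O²)
N(g, H) = (2 + H)/(6 + g)
P = 89/10 (P = 9 - (2 - 1)/(6 + (4 + 0²)) = 9 - 1/(6 + (4 + 0)) = 9 - 1/(6 + 4) = 9 - 1/10 = 9 - 1*⅒ = 9 - ⅒ = 89/10 ≈ 8.9000)
503*P = 503*(89/10) = 44767/10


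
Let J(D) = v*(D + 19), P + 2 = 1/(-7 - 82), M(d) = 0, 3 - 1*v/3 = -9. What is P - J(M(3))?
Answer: -61055/89 ≈ -686.01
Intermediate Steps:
v = 36 (v = 9 - 3*(-9) = 9 + 27 = 36)
P = -179/89 (P = -2 + 1/(-7 - 82) = -2 + 1/(-89) = -2 - 1/89 = -179/89 ≈ -2.0112)
J(D) = 684 + 36*D (J(D) = 36*(D + 19) = 36*(19 + D) = 684 + 36*D)
P - J(M(3)) = -179/89 - (684 + 36*0) = -179/89 - (684 + 0) = -179/89 - 1*684 = -179/89 - 684 = -61055/89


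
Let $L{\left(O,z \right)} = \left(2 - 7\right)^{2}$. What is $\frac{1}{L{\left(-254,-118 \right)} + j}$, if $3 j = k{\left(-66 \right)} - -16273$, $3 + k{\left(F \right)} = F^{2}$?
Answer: $\frac{3}{20701} \approx 0.00014492$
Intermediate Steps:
$k{\left(F \right)} = -3 + F^{2}$
$L{\left(O,z \right)} = 25$ ($L{\left(O,z \right)} = \left(-5\right)^{2} = 25$)
$j = \frac{20626}{3}$ ($j = \frac{\left(-3 + \left(-66\right)^{2}\right) - -16273}{3} = \frac{\left(-3 + 4356\right) + 16273}{3} = \frac{4353 + 16273}{3} = \frac{1}{3} \cdot 20626 = \frac{20626}{3} \approx 6875.3$)
$\frac{1}{L{\left(-254,-118 \right)} + j} = \frac{1}{25 + \frac{20626}{3}} = \frac{1}{\frac{20701}{3}} = \frac{3}{20701}$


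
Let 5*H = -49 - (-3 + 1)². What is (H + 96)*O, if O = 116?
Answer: 49532/5 ≈ 9906.4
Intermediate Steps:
H = -53/5 (H = (-49 - (-3 + 1)²)/5 = (-49 - 1*(-2)²)/5 = (-49 - 1*4)/5 = (-49 - 4)/5 = (⅕)*(-53) = -53/5 ≈ -10.600)
(H + 96)*O = (-53/5 + 96)*116 = (427/5)*116 = 49532/5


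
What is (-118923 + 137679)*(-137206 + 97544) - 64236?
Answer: -743964708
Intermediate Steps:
(-118923 + 137679)*(-137206 + 97544) - 64236 = 18756*(-39662) - 64236 = -743900472 - 64236 = -743964708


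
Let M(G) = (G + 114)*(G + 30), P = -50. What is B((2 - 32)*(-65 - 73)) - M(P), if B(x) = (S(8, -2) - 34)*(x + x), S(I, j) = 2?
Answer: -263680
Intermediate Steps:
M(G) = (30 + G)*(114 + G) (M(G) = (114 + G)*(30 + G) = (30 + G)*(114 + G))
B(x) = -64*x (B(x) = (2 - 34)*(x + x) = -64*x)
B((2 - 32)*(-65 - 73)) - M(P) = -64*(2 - 32)*(-65 - 73) - (3420 + (-50)² + 144*(-50)) = -(-1920)*(-138) - (3420 + 2500 - 7200) = -64*4140 - 1*(-1280) = -264960 + 1280 = -263680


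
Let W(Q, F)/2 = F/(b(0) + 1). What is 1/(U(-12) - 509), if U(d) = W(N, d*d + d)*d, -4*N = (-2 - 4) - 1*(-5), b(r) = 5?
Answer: -1/1037 ≈ -0.00096432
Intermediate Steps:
N = ¼ (N = -((-2 - 4) - 1*(-5))/4 = -(-6 + 5)/4 = -¼*(-1) = ¼ ≈ 0.25000)
W(Q, F) = F/3 (W(Q, F) = 2*(F/(5 + 1)) = 2*(F/6) = F/3)
U(d) = d*(d/3 + d²/3) (U(d) = ((d*d + d)/3)*d = ((d² + d)/3)*d = ((d + d²)/3)*d = (d/3 + d²/3)*d = d*(d/3 + d²/3))
1/(U(-12) - 509) = 1/((⅓)*(-12)²*(1 - 12) - 509) = 1/((⅓)*144*(-11) - 509) = 1/(-528 - 509) = 1/(-1037) = -1/1037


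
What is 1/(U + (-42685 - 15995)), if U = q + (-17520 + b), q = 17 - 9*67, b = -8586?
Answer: -1/85372 ≈ -1.1713e-5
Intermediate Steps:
q = -586 (q = 17 - 603 = -586)
U = -26692 (U = -586 + (-17520 - 8586) = -586 - 26106 = -26692)
1/(U + (-42685 - 15995)) = 1/(-26692 + (-42685 - 15995)) = 1/(-26692 - 58680) = 1/(-85372) = -1/85372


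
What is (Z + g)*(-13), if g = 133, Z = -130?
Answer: -39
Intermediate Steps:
(Z + g)*(-13) = (-130 + 133)*(-13) = 3*(-13) = -39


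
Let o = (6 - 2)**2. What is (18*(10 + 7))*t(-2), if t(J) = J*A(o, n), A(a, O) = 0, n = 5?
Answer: 0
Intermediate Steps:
o = 16 (o = 4**2 = 16)
t(J) = 0 (t(J) = J*0 = 0)
(18*(10 + 7))*t(-2) = (18*(10 + 7))*0 = (18*17)*0 = 306*0 = 0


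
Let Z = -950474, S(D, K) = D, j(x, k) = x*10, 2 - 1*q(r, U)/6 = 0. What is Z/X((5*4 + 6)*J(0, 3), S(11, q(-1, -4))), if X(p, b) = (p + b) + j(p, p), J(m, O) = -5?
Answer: 950474/1419 ≈ 669.82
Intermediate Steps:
q(r, U) = 12 (q(r, U) = 12 - 6*0 = 12 + 0 = 12)
j(x, k) = 10*x
X(p, b) = b + 11*p (X(p, b) = (p + b) + 10*p = (b + p) + 10*p = b + 11*p)
Z/X((5*4 + 6)*J(0, 3), S(11, q(-1, -4))) = -950474/(11 + 11*((5*4 + 6)*(-5))) = -950474/(11 + 11*((20 + 6)*(-5))) = -950474/(11 + 11*(26*(-5))) = -950474/(11 + 11*(-130)) = -950474/(11 - 1430) = -950474/(-1419) = -950474*(-1/1419) = 950474/1419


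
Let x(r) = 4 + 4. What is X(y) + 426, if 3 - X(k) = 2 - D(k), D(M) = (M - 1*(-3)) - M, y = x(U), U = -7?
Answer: 430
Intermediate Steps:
x(r) = 8
y = 8
D(M) = 3 (D(M) = (M + 3) - M = (3 + M) - M = 3)
X(k) = 4 (X(k) = 3 - (2 - 1*3) = 3 - (2 - 3) = 3 - 1*(-1) = 3 + 1 = 4)
X(y) + 426 = 4 + 426 = 430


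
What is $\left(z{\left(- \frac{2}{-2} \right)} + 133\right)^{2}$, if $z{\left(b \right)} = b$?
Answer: $17956$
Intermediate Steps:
$\left(z{\left(- \frac{2}{-2} \right)} + 133\right)^{2} = \left(- \frac{2}{-2} + 133\right)^{2} = \left(\left(-2\right) \left(- \frac{1}{2}\right) + 133\right)^{2} = \left(1 + 133\right)^{2} = 134^{2} = 17956$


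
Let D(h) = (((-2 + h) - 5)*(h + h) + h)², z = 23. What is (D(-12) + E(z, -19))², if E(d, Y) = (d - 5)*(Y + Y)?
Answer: 38593388304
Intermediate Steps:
E(d, Y) = 2*Y*(-5 + d) (E(d, Y) = (-5 + d)*(2*Y) = 2*Y*(-5 + d))
D(h) = (h + 2*h*(-7 + h))² (D(h) = ((-7 + h)*(2*h) + h)² = (2*h*(-7 + h) + h)² = (h + 2*h*(-7 + h))²)
(D(-12) + E(z, -19))² = ((-12)²*(-13 + 2*(-12))² + 2*(-19)*(-5 + 23))² = (144*(-13 - 24)² + 2*(-19)*18)² = (144*(-37)² - 684)² = (144*1369 - 684)² = (197136 - 684)² = 196452² = 38593388304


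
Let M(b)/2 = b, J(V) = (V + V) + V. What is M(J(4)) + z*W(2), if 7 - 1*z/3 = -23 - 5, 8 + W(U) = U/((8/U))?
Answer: -1527/2 ≈ -763.50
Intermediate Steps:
J(V) = 3*V (J(V) = 2*V + V = 3*V)
M(b) = 2*b
W(U) = -8 + U²/8 (W(U) = -8 + U/((8/U)) = -8 + U*(U/8) = -8 + U²/8)
z = 105 (z = 21 - 3*(-23 - 5) = 21 - 3*(-28) = 21 + 84 = 105)
M(J(4)) + z*W(2) = 2*(3*4) + 105*(-8 + (⅛)*2²) = 2*12 + 105*(-8 + (⅛)*4) = 24 + 105*(-8 + ½) = 24 + 105*(-15/2) = 24 - 1575/2 = -1527/2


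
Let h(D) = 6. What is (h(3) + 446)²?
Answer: 204304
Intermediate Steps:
(h(3) + 446)² = (6 + 446)² = 452² = 204304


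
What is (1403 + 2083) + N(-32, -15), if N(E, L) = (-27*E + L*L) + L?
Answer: 4560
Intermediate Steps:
N(E, L) = L + L² - 27*E (N(E, L) = (-27*E + L²) + L = (L² - 27*E) + L = L + L² - 27*E)
(1403 + 2083) + N(-32, -15) = (1403 + 2083) + (-15 + (-15)² - 27*(-32)) = 3486 + (-15 + 225 + 864) = 3486 + 1074 = 4560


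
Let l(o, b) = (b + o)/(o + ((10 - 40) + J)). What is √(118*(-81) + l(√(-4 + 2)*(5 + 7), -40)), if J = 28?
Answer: √38*√((251 - 1509*I*√2)/(-1 + 6*I*√2)) ≈ 0.011296 + 97.759*I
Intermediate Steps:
l(o, b) = (b + o)/(-2 + o) (l(o, b) = (b + o)/(o + ((10 - 40) + 28)) = (b + o)/(o + (-30 + 28)) = (b + o)/(o - 2) = (b + o)/(-2 + o))
√(118*(-81) + l(√(-4 + 2)*(5 + 7), -40)) = √(118*(-81) + (-40 + √(-4 + 2)*(5 + 7))/(-2 + √(-4 + 2)*(5 + 7))) = √(-9558 + (-40 + √(-2)*12)/(-2 + √(-2)*12)) = √(-9558 + (-40 + (I*√2)*12)/(-2 + (I*√2)*12)) = √(-9558 + (-40 + 12*I*√2)/(-2 + 12*I*√2))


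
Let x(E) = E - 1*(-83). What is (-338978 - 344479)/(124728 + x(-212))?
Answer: -227819/41533 ≈ -5.4853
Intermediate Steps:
x(E) = 83 + E (x(E) = E + 83 = 83 + E)
(-338978 - 344479)/(124728 + x(-212)) = (-338978 - 344479)/(124728 + (83 - 212)) = -683457/(124728 - 129) = -683457/124599 = -683457*1/124599 = -227819/41533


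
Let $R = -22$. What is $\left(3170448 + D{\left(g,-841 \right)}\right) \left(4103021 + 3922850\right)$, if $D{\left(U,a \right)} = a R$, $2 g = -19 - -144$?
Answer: $25594101325450$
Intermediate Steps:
$g = \frac{125}{2}$ ($g = \frac{-19 - -144}{2} = \frac{-19 + 144}{2} = \frac{1}{2} \cdot 125 = \frac{125}{2} \approx 62.5$)
$D{\left(U,a \right)} = - 22 a$ ($D{\left(U,a \right)} = a \left(-22\right) = - 22 a$)
$\left(3170448 + D{\left(g,-841 \right)}\right) \left(4103021 + 3922850\right) = \left(3170448 - -18502\right) \left(4103021 + 3922850\right) = \left(3170448 + 18502\right) 8025871 = 3188950 \cdot 8025871 = 25594101325450$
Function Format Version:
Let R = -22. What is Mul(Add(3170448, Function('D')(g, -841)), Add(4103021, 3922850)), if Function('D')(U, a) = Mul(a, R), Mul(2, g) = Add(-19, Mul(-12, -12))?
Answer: 25594101325450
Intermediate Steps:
g = Rational(125, 2) (g = Mul(Rational(1, 2), Add(-19, Mul(-12, -12))) = Mul(Rational(1, 2), Add(-19, 144)) = Mul(Rational(1, 2), 125) = Rational(125, 2) ≈ 62.500)
Function('D')(U, a) = Mul(-22, a) (Function('D')(U, a) = Mul(a, -22) = Mul(-22, a))
Mul(Add(3170448, Function('D')(g, -841)), Add(4103021, 3922850)) = Mul(Add(3170448, Mul(-22, -841)), Add(4103021, 3922850)) = Mul(Add(3170448, 18502), 8025871) = Mul(3188950, 8025871) = 25594101325450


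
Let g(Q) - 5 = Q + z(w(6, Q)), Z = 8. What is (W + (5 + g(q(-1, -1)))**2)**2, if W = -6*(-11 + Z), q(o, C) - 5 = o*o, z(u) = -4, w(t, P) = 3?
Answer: 26244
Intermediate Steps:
q(o, C) = 5 + o**2 (q(o, C) = 5 + o*o = 5 + o**2)
g(Q) = 1 + Q (g(Q) = 5 + (Q - 4) = 5 + (-4 + Q) = 1 + Q)
W = 18 (W = -6*(-11 + 8) = -6*(-3) = 18)
(W + (5 + g(q(-1, -1)))**2)**2 = (18 + (5 + (1 + (5 + (-1)**2)))**2)**2 = (18 + (5 + (1 + (5 + 1)))**2)**2 = (18 + (5 + (1 + 6))**2)**2 = (18 + (5 + 7)**2)**2 = (18 + 12**2)**2 = (18 + 144)**2 = 162**2 = 26244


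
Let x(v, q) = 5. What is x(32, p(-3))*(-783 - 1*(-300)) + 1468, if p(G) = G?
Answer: -947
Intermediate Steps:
x(32, p(-3))*(-783 - 1*(-300)) + 1468 = 5*(-783 - 1*(-300)) + 1468 = 5*(-783 + 300) + 1468 = 5*(-483) + 1468 = -2415 + 1468 = -947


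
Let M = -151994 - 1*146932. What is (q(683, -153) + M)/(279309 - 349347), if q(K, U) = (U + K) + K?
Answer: 297713/70038 ≈ 4.2507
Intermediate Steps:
q(K, U) = U + 2*K (q(K, U) = (K + U) + K = U + 2*K)
M = -298926 (M = -151994 - 146932 = -298926)
(q(683, -153) + M)/(279309 - 349347) = ((-153 + 2*683) - 298926)/(279309 - 349347) = ((-153 + 1366) - 298926)/(-70038) = (1213 - 298926)*(-1/70038) = -297713*(-1/70038) = 297713/70038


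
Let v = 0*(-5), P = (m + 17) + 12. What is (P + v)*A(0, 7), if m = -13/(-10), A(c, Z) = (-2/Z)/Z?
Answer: -303/245 ≈ -1.2367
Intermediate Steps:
A(c, Z) = -2/Z**2
m = 13/10 (m = -13*(-1/10) = 13/10 ≈ 1.3000)
P = 303/10 (P = (13/10 + 17) + 12 = 183/10 + 12 = 303/10 ≈ 30.300)
v = 0
(P + v)*A(0, 7) = (303/10 + 0)*(-2/7**2) = 303*(-2*1/49)/10 = (303/10)*(-2/49) = -303/245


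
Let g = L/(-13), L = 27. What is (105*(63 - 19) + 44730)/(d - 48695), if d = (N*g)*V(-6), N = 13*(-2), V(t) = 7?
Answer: -49350/48317 ≈ -1.0214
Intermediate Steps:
N = -26
g = -27/13 (g = 27/(-13) = 27*(-1/13) = -27/13 ≈ -2.0769)
d = 378 (d = -26*(-27/13)*7 = 54*7 = 378)
(105*(63 - 19) + 44730)/(d - 48695) = (105*(63 - 19) + 44730)/(378 - 48695) = (105*44 + 44730)/(-48317) = (4620 + 44730)*(-1/48317) = 49350*(-1/48317) = -49350/48317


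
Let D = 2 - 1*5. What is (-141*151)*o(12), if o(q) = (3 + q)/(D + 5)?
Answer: -319365/2 ≈ -1.5968e+5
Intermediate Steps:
D = -3 (D = 2 - 5 = -3)
o(q) = 3/2 + q/2 (o(q) = (3 + q)/(-3 + 5) = (3 + q)/2 = (3 + q)*(½) = 3/2 + q/2)
(-141*151)*o(12) = (-141*151)*(3/2 + (½)*12) = -21291*(3/2 + 6) = -21291*15/2 = -319365/2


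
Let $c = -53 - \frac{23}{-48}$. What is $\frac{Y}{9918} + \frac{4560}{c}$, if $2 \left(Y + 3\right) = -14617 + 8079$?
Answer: $- \frac{1089550276}{12501639} \approx -87.153$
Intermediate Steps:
$c = - \frac{2521}{48}$ ($c = -53 - - \frac{23}{48} = -53 + \frac{23}{48} = - \frac{2521}{48} \approx -52.521$)
$Y = -3272$ ($Y = -3 + \frac{-14617 + 8079}{2} = -3 + \frac{1}{2} \left(-6538\right) = -3 - 3269 = -3272$)
$\frac{Y}{9918} + \frac{4560}{c} = - \frac{3272}{9918} + \frac{4560}{- \frac{2521}{48}} = \left(-3272\right) \frac{1}{9918} + 4560 \left(- \frac{48}{2521}\right) = - \frac{1636}{4959} - \frac{218880}{2521} = - \frac{1089550276}{12501639}$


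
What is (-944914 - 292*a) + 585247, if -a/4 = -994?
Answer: -1520659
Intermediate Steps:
a = 3976 (a = -4*(-994) = 3976)
(-944914 - 292*a) + 585247 = (-944914 - 292*3976) + 585247 = (-944914 - 1160992) + 585247 = -2105906 + 585247 = -1520659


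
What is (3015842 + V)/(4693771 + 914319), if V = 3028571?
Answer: 6044413/5608090 ≈ 1.0778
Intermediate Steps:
(3015842 + V)/(4693771 + 914319) = (3015842 + 3028571)/(4693771 + 914319) = 6044413/5608090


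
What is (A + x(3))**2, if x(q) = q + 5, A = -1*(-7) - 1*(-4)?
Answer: 361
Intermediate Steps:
A = 11 (A = 7 + 4 = 11)
x(q) = 5 + q
(A + x(3))**2 = (11 + (5 + 3))**2 = (11 + 8)**2 = 19**2 = 361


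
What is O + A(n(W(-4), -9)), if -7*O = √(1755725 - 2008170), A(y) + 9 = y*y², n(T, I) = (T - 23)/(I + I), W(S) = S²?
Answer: -52145/5832 - I*√252445/7 ≈ -8.9412 - 71.777*I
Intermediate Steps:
n(T, I) = (-23 + T)/(2*I) (n(T, I) = (-23 + T)/((2*I)) = (-23 + T)*(1/(2*I)) = (-23 + T)/(2*I))
A(y) = -9 + y³ (A(y) = -9 + y*y² = -9 + y³)
O = -I*√252445/7 (O = -√(1755725 - 2008170)/7 = -I*√252445/7 ≈ -71.777*I)
O + A(n(W(-4), -9)) = -I*√252445/7 + (-9 + ((½)*(-23 + (-4)²)/(-9))³) = -I*√252445/7 + (-9 + ((½)*(-⅑)*(-23 + 16))³) = -I*√252445/7 + (-9 + ((½)*(-⅑)*(-7))³) = -I*√252445/7 + (-9 + (7/18)³) = -I*√252445/7 + (-9 + 343/5832) = -I*√252445/7 - 52145/5832 = -52145/5832 - I*√252445/7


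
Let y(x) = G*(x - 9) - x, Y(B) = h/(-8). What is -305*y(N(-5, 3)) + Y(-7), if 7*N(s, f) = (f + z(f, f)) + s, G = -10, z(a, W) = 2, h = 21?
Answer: -219621/8 ≈ -27453.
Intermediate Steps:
N(s, f) = 2/7 + f/7 + s/7 (N(s, f) = ((f + 2) + s)/7 = ((2 + f) + s)/7 = (2 + f + s)/7 = 2/7 + f/7 + s/7)
Y(B) = -21/8 (Y(B) = 21/(-8) = 21*(-1/8) = -21/8)
y(x) = 90 - 11*x (y(x) = -10*(x - 9) - x = -10*(-9 + x) - x = (90 - 10*x) - x = 90 - 11*x)
-305*y(N(-5, 3)) + Y(-7) = -305*(90 - 11*(2/7 + (1/7)*3 + (1/7)*(-5))) - 21/8 = -305*(90 - 11*(2/7 + 3/7 - 5/7)) - 21/8 = -305*(90 - 11*0) - 21/8 = -305*(90 + 0) - 21/8 = -305*90 - 21/8 = -27450 - 21/8 = -219621/8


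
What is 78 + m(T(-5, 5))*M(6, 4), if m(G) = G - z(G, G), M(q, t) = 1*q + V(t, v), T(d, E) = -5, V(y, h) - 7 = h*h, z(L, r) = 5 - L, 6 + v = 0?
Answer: -657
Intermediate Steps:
v = -6 (v = -6 + 0 = -6)
V(y, h) = 7 + h² (V(y, h) = 7 + h*h = 7 + h²)
M(q, t) = 43 + q (M(q, t) = 1*q + (7 + (-6)²) = q + (7 + 36) = q + 43 = 43 + q)
m(G) = -5 + 2*G (m(G) = G - (5 - G) = G + (-5 + G) = -5 + 2*G)
78 + m(T(-5, 5))*M(6, 4) = 78 + (-5 + 2*(-5))*(43 + 6) = 78 + (-5 - 10)*49 = 78 - 15*49 = 78 - 735 = -657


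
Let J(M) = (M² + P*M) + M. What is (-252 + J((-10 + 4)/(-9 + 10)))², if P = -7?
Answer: 32400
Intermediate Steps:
J(M) = M² - 6*M (J(M) = (M² - 7*M) + M = M² - 6*M)
(-252 + J((-10 + 4)/(-9 + 10)))² = (-252 + ((-10 + 4)/(-9 + 10))*(-6 + (-10 + 4)/(-9 + 10)))² = (-252 + (-6/1)*(-6 - 6/1))² = (-252 + (-6*1)*(-6 - 6*1))² = (-252 - 6*(-6 - 6))² = (-252 - 6*(-12))² = (-252 + 72)² = (-180)² = 32400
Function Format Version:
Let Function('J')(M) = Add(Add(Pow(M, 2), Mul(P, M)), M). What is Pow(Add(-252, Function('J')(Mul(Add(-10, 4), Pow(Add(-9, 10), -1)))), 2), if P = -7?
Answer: 32400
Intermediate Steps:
Function('J')(M) = Add(Pow(M, 2), Mul(-6, M)) (Function('J')(M) = Add(Add(Pow(M, 2), Mul(-7, M)), M) = Add(Pow(M, 2), Mul(-6, M)))
Pow(Add(-252, Function('J')(Mul(Add(-10, 4), Pow(Add(-9, 10), -1)))), 2) = Pow(Add(-252, Mul(Mul(Add(-10, 4), Pow(Add(-9, 10), -1)), Add(-6, Mul(Add(-10, 4), Pow(Add(-9, 10), -1))))), 2) = Pow(Add(-252, Mul(Mul(-6, Pow(1, -1)), Add(-6, Mul(-6, Pow(1, -1))))), 2) = Pow(Add(-252, Mul(Mul(-6, 1), Add(-6, Mul(-6, 1)))), 2) = Pow(Add(-252, Mul(-6, Add(-6, -6))), 2) = Pow(Add(-252, Mul(-6, -12)), 2) = Pow(Add(-252, 72), 2) = Pow(-180, 2) = 32400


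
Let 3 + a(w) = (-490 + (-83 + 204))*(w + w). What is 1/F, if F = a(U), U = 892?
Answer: -1/658299 ≈ -1.5191e-6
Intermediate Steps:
a(w) = -3 - 738*w (a(w) = -3 + (-490 + (-83 + 204))*(w + w) = -3 + (-490 + 121)*(2*w) = -3 - 738*w)
F = -658299 (F = -3 - 738*892 = -3 - 658296 = -658299)
1/F = 1/(-658299) = -1/658299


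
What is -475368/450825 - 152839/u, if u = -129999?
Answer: 2368759181/19535599725 ≈ 0.12125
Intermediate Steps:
-475368/450825 - 152839/u = -475368/450825 - 152839/(-129999) = -475368*1/450825 - 152839*(-1/129999) = -158456/150275 + 152839/129999 = 2368759181/19535599725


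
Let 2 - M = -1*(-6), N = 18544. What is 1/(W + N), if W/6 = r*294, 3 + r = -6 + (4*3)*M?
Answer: -1/82004 ≈ -1.2195e-5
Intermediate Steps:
M = -4 (M = 2 - (-1)*(-6) = 2 - 1*6 = 2 - 6 = -4)
r = -57 (r = -3 + (-6 + (4*3)*(-4)) = -3 + (-6 + 12*(-4)) = -3 + (-6 - 48) = -3 - 54 = -57)
W = -100548 (W = 6*(-57*294) = 6*(-16758) = -100548)
1/(W + N) = 1/(-100548 + 18544) = 1/(-82004) = -1/82004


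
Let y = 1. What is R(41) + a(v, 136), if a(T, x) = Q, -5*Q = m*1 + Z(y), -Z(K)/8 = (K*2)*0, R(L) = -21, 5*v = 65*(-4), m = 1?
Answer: -106/5 ≈ -21.200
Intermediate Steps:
v = -52 (v = (65*(-4))/5 = (⅕)*(-260) = -52)
Z(K) = 0 (Z(K) = -8*K*2*0 = -8*2*K*0 = -8*0 = 0)
Q = -⅕ (Q = -(1*1 + 0)/5 = -(1 + 0)/5 = -⅕*1 = -⅕ ≈ -0.20000)
a(T, x) = -⅕
R(41) + a(v, 136) = -21 - ⅕ = -106/5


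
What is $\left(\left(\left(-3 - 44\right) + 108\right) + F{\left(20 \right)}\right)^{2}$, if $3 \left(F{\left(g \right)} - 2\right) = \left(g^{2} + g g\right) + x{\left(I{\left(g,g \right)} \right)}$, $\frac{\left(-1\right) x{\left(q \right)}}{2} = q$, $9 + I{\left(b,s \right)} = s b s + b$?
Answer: $25110121$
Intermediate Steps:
$I{\left(b,s \right)} = -9 + b + b s^{2}$ ($I{\left(b,s \right)} = -9 + \left(s b s + b\right) = -9 + \left(b s s + b\right) = -9 + \left(b s^{2} + b\right) = -9 + \left(b + b s^{2}\right) = -9 + b + b s^{2}$)
$x{\left(q \right)} = - 2 q$
$F{\left(g \right)} = 8 - \frac{2 g}{3} - \frac{2 g^{3}}{3} + \frac{2 g^{2}}{3}$ ($F{\left(g \right)} = 2 + \frac{\left(g^{2} + g g\right) - 2 \left(-9 + g + g g^{2}\right)}{3} = 2 + \frac{\left(g^{2} + g^{2}\right) - 2 \left(-9 + g + g^{3}\right)}{3} = 2 + \frac{2 g^{2} - \left(-18 + 2 g + 2 g^{3}\right)}{3} = 2 + \frac{18 - 2 g - 2 g^{3} + 2 g^{2}}{3} = 2 - \left(-6 - \frac{2 g^{2}}{3} + \frac{2 g}{3} + \frac{2 g^{3}}{3}\right) = 8 - \frac{2 g}{3} - \frac{2 g^{3}}{3} + \frac{2 g^{2}}{3}$)
$\left(\left(\left(-3 - 44\right) + 108\right) + F{\left(20 \right)}\right)^{2} = \left(\left(\left(-3 - 44\right) + 108\right) + \left(8 - \frac{40}{3} - \frac{2 \cdot 20^{3}}{3} + \frac{2 \cdot 20^{2}}{3}\right)\right)^{2} = \left(\left(-47 + 108\right) + \left(8 - \frac{40}{3} - \frac{16000}{3} + \frac{2}{3} \cdot 400\right)\right)^{2} = \left(61 + \left(8 - \frac{40}{3} - \frac{16000}{3} + \frac{800}{3}\right)\right)^{2} = \left(61 - 5072\right)^{2} = \left(-5011\right)^{2} = 25110121$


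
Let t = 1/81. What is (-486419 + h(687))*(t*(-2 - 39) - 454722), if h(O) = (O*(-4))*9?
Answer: 18826980963973/81 ≈ 2.3243e+11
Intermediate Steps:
t = 1/81 ≈ 0.012346
h(O) = -36*O (h(O) = -4*O*9 = -36*O)
(-486419 + h(687))*(t*(-2 - 39) - 454722) = (-486419 - 36*687)*((-2 - 39)/81 - 454722) = (-486419 - 24732)*((1/81)*(-41) - 454722) = -511151*(-41/81 - 454722) = -511151*(-36832523/81) = 18826980963973/81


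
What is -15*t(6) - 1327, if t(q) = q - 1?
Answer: -1402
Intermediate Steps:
t(q) = -1 + q
-15*t(6) - 1327 = -15*(-1 + 6) - 1327 = -15*5 - 1327 = -75 - 1327 = -1402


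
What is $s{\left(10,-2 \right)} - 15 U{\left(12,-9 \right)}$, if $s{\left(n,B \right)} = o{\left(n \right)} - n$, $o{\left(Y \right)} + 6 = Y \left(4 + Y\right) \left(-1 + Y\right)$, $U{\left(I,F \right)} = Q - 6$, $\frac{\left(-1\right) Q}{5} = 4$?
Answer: $1634$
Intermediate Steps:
$Q = -20$ ($Q = \left(-5\right) 4 = -20$)
$U{\left(I,F \right)} = -26$ ($U{\left(I,F \right)} = -20 - 6 = -26$)
$o{\left(Y \right)} = -6 + Y \left(-1 + Y\right) \left(4 + Y\right)$ ($o{\left(Y \right)} = -6 + Y \left(4 + Y\right) \left(-1 + Y\right) = -6 + Y \left(-1 + Y\right) \left(4 + Y\right)$)
$s{\left(n,B \right)} = -6 + n^{3} - 5 n + 3 n^{2}$ ($s{\left(n,B \right)} = \left(-6 + n^{3} - 4 n + 3 n^{2}\right) - n = -6 + n^{3} - 5 n + 3 n^{2}$)
$s{\left(10,-2 \right)} - 15 U{\left(12,-9 \right)} = \left(-6 + 10^{3} - 50 + 3 \cdot 10^{2}\right) - -390 = \left(-6 + 1000 - 50 + 3 \cdot 100\right) + 390 = \left(-6 + 1000 - 50 + 300\right) + 390 = 1244 + 390 = 1634$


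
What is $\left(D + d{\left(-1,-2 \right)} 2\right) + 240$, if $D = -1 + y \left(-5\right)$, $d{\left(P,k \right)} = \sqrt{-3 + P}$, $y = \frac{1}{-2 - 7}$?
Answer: $\frac{2156}{9} + 4 i \approx 239.56 + 4.0 i$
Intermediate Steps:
$y = - \frac{1}{9}$ ($y = \frac{1}{-9} = - \frac{1}{9} \approx -0.11111$)
$D = - \frac{4}{9}$ ($D = -1 - - \frac{5}{9} = -1 + \frac{5}{9} = - \frac{4}{9} \approx -0.44444$)
$\left(D + d{\left(-1,-2 \right)} 2\right) + 240 = \left(- \frac{4}{9} + \sqrt{-3 - 1} \cdot 2\right) + 240 = \left(- \frac{4}{9} + \sqrt{-4} \cdot 2\right) + 240 = \left(- \frac{4}{9} + 2 i 2\right) + 240 = \left(- \frac{4}{9} + 4 i\right) + 240 = \frac{2156}{9} + 4 i$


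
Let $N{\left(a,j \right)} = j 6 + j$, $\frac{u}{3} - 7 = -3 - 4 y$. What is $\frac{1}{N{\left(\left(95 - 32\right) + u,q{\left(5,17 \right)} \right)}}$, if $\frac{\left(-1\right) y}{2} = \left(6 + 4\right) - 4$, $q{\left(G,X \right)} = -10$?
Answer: $- \frac{1}{70} \approx -0.014286$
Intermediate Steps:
$y = -12$ ($y = - 2 \left(\left(6 + 4\right) - 4\right) = - 2 \left(10 - 4\right) = \left(-2\right) 6 = -12$)
$u = 156$ ($u = 21 + 3 \left(-3 - -48\right) = 21 + 3 \left(-3 + 48\right) = 21 + 3 \cdot 45 = 21 + 135 = 156$)
$N{\left(a,j \right)} = 7 j$ ($N{\left(a,j \right)} = 6 j + j = 7 j$)
$\frac{1}{N{\left(\left(95 - 32\right) + u,q{\left(5,17 \right)} \right)}} = \frac{1}{7 \left(-10\right)} = \frac{1}{-70} = - \frac{1}{70}$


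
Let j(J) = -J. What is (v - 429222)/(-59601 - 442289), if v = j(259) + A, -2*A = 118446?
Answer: 244352/250945 ≈ 0.97373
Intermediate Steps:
A = -59223 (A = -½*118446 = -59223)
v = -59482 (v = -1*259 - 59223 = -259 - 59223 = -59482)
(v - 429222)/(-59601 - 442289) = (-59482 - 429222)/(-59601 - 442289) = -488704/(-501890) = -488704*(-1/501890) = 244352/250945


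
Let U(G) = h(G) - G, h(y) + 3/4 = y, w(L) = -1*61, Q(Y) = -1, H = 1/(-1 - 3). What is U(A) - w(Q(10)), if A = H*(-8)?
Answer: 241/4 ≈ 60.250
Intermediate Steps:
H = -1/4 (H = 1/(-4) = -1/4 ≈ -0.25000)
w(L) = -61
h(y) = -3/4 + y
A = 2 (A = -1/4*(-8) = 2)
U(G) = -3/4 (U(G) = (-3/4 + G) - G = -3/4)
U(A) - w(Q(10)) = -3/4 - 1*(-61) = -3/4 + 61 = 241/4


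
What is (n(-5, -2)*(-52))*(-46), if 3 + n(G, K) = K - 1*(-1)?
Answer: -9568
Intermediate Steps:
n(G, K) = -2 + K (n(G, K) = -3 + (K - 1*(-1)) = -3 + (K + 1) = -3 + (1 + K) = -2 + K)
(n(-5, -2)*(-52))*(-46) = ((-2 - 2)*(-52))*(-46) = -4*(-52)*(-46) = 208*(-46) = -9568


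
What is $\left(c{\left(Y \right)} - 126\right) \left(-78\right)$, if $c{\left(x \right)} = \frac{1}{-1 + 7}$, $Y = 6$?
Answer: $9815$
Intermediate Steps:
$c{\left(x \right)} = \frac{1}{6}$
$\left(c{\left(Y \right)} - 126\right) \left(-78\right) = \left(\frac{1}{6} - 126\right) \left(-78\right) = \left(- \frac{755}{6}\right) \left(-78\right) = 9815$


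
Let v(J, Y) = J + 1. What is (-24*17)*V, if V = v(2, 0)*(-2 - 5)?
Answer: 8568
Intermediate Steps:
v(J, Y) = 1 + J
V = -21 (V = (1 + 2)*(-2 - 5) = 3*(-7) = -21)
(-24*17)*V = -24*17*(-21) = -408*(-21) = 8568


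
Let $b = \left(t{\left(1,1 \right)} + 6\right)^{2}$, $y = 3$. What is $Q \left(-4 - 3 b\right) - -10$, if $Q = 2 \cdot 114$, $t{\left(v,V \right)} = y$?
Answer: $-56306$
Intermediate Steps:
$t{\left(v,V \right)} = 3$
$b = 81$ ($b = \left(3 + 6\right)^{2} = 9^{2} = 81$)
$Q = 228$
$Q \left(-4 - 3 b\right) - -10 = 228 \left(-4 - 243\right) - -10 = 228 \left(-4 - 243\right) + 10 = 228 \left(-247\right) + 10 = -56316 + 10 = -56306$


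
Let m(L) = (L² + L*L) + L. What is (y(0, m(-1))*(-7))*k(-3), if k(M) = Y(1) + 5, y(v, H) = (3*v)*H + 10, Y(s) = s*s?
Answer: -420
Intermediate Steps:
Y(s) = s²
m(L) = L + 2*L² (m(L) = (L² + L²) + L = 2*L² + L = L + 2*L²)
y(v, H) = 10 + 3*H*v (y(v, H) = 3*H*v + 10 = 10 + 3*H*v)
k(M) = 6 (k(M) = 1² + 5 = 1 + 5 = 6)
(y(0, m(-1))*(-7))*k(-3) = ((10 + 3*(-(1 + 2*(-1)))*0)*(-7))*6 = ((10 + 3*(-(1 - 2))*0)*(-7))*6 = ((10 + 3*(-1*(-1))*0)*(-7))*6 = ((10 + 3*1*0)*(-7))*6 = ((10 + 0)*(-7))*6 = (10*(-7))*6 = -70*6 = -420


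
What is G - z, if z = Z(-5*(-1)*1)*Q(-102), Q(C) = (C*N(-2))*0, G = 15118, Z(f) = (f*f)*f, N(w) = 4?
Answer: 15118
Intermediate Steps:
Z(f) = f³ (Z(f) = f²*f = f³)
Q(C) = 0 (Q(C) = (C*4)*0 = (4*C)*0 = 0)
z = 0 (z = (-5*(-1)*1)³*0 = (5*1)³*0 = 5³*0 = 125*0 = 0)
G - z = 15118 - 1*0 = 15118 + 0 = 15118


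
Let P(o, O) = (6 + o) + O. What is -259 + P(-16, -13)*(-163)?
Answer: 3490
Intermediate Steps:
P(o, O) = 6 + O + o
-259 + P(-16, -13)*(-163) = -259 + (6 - 13 - 16)*(-163) = -259 - 23*(-163) = -259 + 3749 = 3490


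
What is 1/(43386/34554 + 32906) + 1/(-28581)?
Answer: -24914906/5416467766185 ≈ -4.5998e-6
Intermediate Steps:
1/(43386/34554 + 32906) + 1/(-28581) = 1/(43386*(1/34554) + 32906) - 1/28581 = 1/(7231/5759 + 32906) - 1/28581 = 1/(189512885/5759) - 1/28581 = 5759/189512885 - 1/28581 = -24914906/5416467766185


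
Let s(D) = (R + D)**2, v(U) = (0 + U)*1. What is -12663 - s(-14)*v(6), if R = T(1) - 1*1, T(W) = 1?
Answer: -13839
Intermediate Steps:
v(U) = U (v(U) = U*1 = U)
R = 0 (R = 1 - 1*1 = 1 - 1 = 0)
s(D) = D**2 (s(D) = (0 + D)**2 = D**2)
-12663 - s(-14)*v(6) = -12663 - (-14)**2*6 = -12663 - 196*6 = -12663 - 1*1176 = -12663 - 1176 = -13839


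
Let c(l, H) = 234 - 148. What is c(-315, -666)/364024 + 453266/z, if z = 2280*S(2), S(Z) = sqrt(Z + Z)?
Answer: 10312505909/103746840 ≈ 99.401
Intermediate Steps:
S(Z) = sqrt(2)*sqrt(Z) (S(Z) = sqrt(2*Z) = sqrt(2)*sqrt(Z))
c(l, H) = 86
z = 4560 (z = 2280*(sqrt(2)*sqrt(2)) = 2280*2 = 4560)
c(-315, -666)/364024 + 453266/z = 86/364024 + 453266/4560 = 86*(1/364024) + 453266*(1/4560) = 43/182012 + 226633/2280 = 10312505909/103746840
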